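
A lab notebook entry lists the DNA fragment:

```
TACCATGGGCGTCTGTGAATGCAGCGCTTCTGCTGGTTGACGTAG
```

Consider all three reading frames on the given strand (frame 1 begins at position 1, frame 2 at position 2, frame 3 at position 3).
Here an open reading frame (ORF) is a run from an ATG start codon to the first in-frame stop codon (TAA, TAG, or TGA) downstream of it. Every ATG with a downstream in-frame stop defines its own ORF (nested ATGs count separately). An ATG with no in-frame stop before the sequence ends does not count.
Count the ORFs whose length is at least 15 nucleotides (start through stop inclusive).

2

Frame 1: TAC CAT GGG CGT CTG TGA ATG CAG CGC TTC TGC TGG TTG ACG TAG — ATG at 19, stop TAG at 43 → 27 nt.
Frame 2: ACC ATG GGC GTC TGT GAA TGC AGC GCT TCT GCT GGT TGA CGT — ATG at 5, stop TGA at 38 → 36 nt.
Frame 3: CCA TGG GCG TCT GTG AAT GCA GCG CTT CTG CTG GTT GAC GTA — no ATG→stop ORF.
ORFs ≥ 15 nucleotides: frame 1 19–45 (27 nucleotides), frame 2 5–40 (36 nucleotides). Count = 2.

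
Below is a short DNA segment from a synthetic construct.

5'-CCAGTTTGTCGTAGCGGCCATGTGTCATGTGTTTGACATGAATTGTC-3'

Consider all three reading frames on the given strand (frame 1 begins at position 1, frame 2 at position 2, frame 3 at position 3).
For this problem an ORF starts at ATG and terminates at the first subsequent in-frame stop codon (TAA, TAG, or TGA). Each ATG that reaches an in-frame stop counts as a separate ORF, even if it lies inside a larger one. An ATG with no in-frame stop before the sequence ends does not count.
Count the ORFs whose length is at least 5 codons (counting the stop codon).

Frame 1: CCA GTT TGT CGT AGC GGC CAT GTG TCA TGT GTT TGA CAT GAA TTG — no ATG→stop ORF.
Frame 2: CAG TTT GTC GTA GCG GCC ATG TGT CAT GTG TTT GAC ATG AAT TGT — no ATG→stop ORF.
Frame 3: AGT TTG TCG TAG CGG CCA TGT GTC ATG TGT TTG ACA TGA ATT GTC — ATG at 27, stop TGA at 39 → 15 nt.
ORFs ≥ 5 codons: frame 3 27–41 (5 codons). Count = 1.

1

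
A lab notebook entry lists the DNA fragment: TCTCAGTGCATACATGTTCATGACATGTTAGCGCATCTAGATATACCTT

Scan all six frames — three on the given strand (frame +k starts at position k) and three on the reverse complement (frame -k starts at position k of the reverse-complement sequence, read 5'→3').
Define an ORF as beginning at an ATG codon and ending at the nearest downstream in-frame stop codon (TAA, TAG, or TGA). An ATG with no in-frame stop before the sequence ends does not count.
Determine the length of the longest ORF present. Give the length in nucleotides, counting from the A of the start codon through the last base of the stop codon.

Reverse complement (5'→3'): AAGGTATATCTAGATGCGCTAACATGTCATGAACATGTATGCACTGAGA
Frame +1: TCT CAG TGC ATA CAT GTT CAT GAC ATG TTA GCG CAT CTA GAT ATA CCT — no ATG→stop ORF.
Frame +2: CTC AGT GCA TAC ATG TTC ATG ACA TGT TAG CGC ATC TAG ATA TAC CTT — ATG at 14, stop TAG at 29 → 18 nt; ATG at 20, stop TAG at 29 → 12 nt.
Frame +3: TCA GTG CAT ACA TGT TCA TGA CAT GTT AGC GCA TCT AGA TAT ACC — no ATG→stop ORF.
Frame -1: AAG GTA TAT CTA GAT GCG CTA ACA TGT CAT GAA CAT GTA TGC ACT GAG — no ATG→stop ORF.
Frame -2: AGG TAT ATC TAG ATG CGC TAA CAT GTC ATG AAC ATG TAT GCA CTG AGA — ATG at 14, stop TAA at 20 → 9 nt.
Frame -3: GGT ATA TCT AGA TGC GCT AAC ATG TCA TGA ACA TGT ATG CAC TGA — ATG at 24, stop TGA at 30 → 9 nt; ATG at 39, stop TGA at 45 → 9 nt.
Longest: frame +2, positions 14–31, 18 nt = 6 codons = 5 aa. → 18 nucleotides.

18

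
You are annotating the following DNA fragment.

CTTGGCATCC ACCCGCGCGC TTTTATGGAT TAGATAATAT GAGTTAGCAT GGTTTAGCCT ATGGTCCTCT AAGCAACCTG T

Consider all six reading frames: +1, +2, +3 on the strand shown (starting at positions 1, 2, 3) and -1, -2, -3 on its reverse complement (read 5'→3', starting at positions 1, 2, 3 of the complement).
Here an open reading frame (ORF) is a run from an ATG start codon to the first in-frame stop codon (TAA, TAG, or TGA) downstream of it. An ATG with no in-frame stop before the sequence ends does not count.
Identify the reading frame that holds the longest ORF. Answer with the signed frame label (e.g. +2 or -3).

Reverse complement (5'→3'): ACAGGTTGCTTAGAGGACCATAGGCTAAACCATGCTAACTCATATTATCTAATCCATAAAAGCGCGCGGGTGGATGCCAAG
Frame +1: CTT GGC ATC CAC CCG CGC GCT TTT ATG GAT TAG ATA ATA TGA GTT AGC ATG GTT TAG CCT ATG GTC CTC TAA GCA ACC TGT — ATG at 25, stop TAG at 31 → 9 nt; ATG at 49, stop TAG at 55 → 9 nt; ATG at 61, stop TAA at 70 → 12 nt.
Frame +2: TTG GCA TCC ACC CGC GCG CTT TTA TGG ATT AGA TAA TAT GAG TTA GCA TGG TTT AGC CTA TGG TCC TCT AAG CAA CCT — no ATG→stop ORF.
Frame +3: TGG CAT CCA CCC GCG CGC TTT TAT GGA TTA GAT AAT ATG AGT TAG CAT GGT TTA GCC TAT GGT CCT CTA AGC AAC CTG — ATG at 39, stop TAG at 45 → 9 nt.
Frame -1: ACA GGT TGC TTA GAG GAC CAT AGG CTA AAC CAT GCT AAC TCA TAT TAT CTA ATC CAT AAA AGC GCG CGG GTG GAT GCC AAG — no ATG→stop ORF.
Frame -2: CAG GTT GCT TAG AGG ACC ATA GGC TAA ACC ATG CTA ACT CAT ATT ATC TAA TCC ATA AAA GCG CGC GGG TGG ATG CCA — ATG at 32, stop TAA at 50 → 21 nt.
Frame -3: AGG TTG CTT AGA GGA CCA TAG GCT AAA CCA TGC TAA CTC ATA TTA TCT AAT CCA TAA AAG CGC GCG GGT GGA TGC CAA — no ATG→stop ORF.
Longest ORF is 21 nt in frame -2 (positions 32–52).

-2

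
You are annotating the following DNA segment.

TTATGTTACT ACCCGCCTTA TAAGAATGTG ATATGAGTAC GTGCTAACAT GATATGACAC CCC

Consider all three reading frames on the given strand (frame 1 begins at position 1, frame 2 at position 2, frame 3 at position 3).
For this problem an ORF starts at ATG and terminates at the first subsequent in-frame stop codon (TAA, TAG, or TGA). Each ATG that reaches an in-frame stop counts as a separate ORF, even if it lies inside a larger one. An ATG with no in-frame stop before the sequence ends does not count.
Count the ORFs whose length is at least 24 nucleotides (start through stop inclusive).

Frame 1: TTA TGT TAC TAC CCG CCT TAT AAG AAT GTG ATA TGA GTA CGT GCT AAC ATG ATA TGA CAC CCC — ATG at 49, stop TGA at 55 → 9 nt.
Frame 2: TAT GTT ACT ACC CGC CTT ATA AGA ATG TGA TAT GAG TAC GTG CTA ACA TGA TAT GAC ACC — ATG at 26, stop TGA at 29 → 6 nt.
Frame 3: ATG TTA CTA CCC GCC TTA TAA GAA TGT GAT ATG AGT ACG TGC TAA CAT GAT ATG ACA CCC — ATG at 3, stop TAA at 21 → 21 nt; ATG at 33, stop TAA at 45 → 15 nt.
No ORF reaches 24 nucleotides. Count = 0.

0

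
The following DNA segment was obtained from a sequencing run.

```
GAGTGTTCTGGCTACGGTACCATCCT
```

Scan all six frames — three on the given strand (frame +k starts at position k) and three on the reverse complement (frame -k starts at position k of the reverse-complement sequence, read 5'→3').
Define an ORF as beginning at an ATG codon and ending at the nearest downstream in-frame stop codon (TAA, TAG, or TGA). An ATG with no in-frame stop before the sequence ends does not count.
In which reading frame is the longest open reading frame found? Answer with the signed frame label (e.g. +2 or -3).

Reverse complement (5'→3'): AGGATGGTACCGTAGCCAGAACACTC
Frame +1: GAG TGT TCT GGC TAC GGT ACC ATC — no ATG→stop ORF.
Frame +2: AGT GTT CTG GCT ACG GTA CCA TCC — no ATG→stop ORF.
Frame +3: GTG TTC TGG CTA CGG TAC CAT CCT — no ATG→stop ORF.
Frame -1: AGG ATG GTA CCG TAG CCA GAA CAC — ATG at 4, stop TAG at 13 → 12 nt.
Frame -2: GGA TGG TAC CGT AGC CAG AAC ACT — no ATG→stop ORF.
Frame -3: GAT GGT ACC GTA GCC AGA ACA CTC — no ATG→stop ORF.
Longest ORF is 12 nt in frame -1 (positions 4–15).

-1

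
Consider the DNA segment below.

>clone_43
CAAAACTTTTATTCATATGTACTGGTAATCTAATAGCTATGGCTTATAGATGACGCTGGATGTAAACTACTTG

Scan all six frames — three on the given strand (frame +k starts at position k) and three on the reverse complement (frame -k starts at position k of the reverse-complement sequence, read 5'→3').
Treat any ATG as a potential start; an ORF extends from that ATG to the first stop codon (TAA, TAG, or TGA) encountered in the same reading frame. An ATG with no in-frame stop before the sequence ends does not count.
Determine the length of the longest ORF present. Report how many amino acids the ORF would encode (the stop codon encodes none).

Reverse complement (5'→3'): CAAGTAGTTTACATCCAGCGTCATCTATAAGCCATAGCTATTAGATTACCAGTACATATGAATAAAAGTTTTG
Frame +1: CAA AAC TTT TAT TCA TAT GTA CTG GTA ATC TAA TAG CTA TGG CTT ATA GAT GAC GCT GGA TGT AAA CTA CTT — no ATG→stop ORF.
Frame +2: AAA ACT TTT ATT CAT ATG TAC TGG TAA TCT AAT AGC TAT GGC TTA TAG ATG ACG CTG GAT GTA AAC TAC TTG — ATG at 17, stop TAA at 26 → 12 nt.
Frame +3: AAA CTT TTA TTC ATA TGT ACT GGT AAT CTA ATA GCT ATG GCT TAT AGA TGA CGC TGG ATG TAA ACT ACT — ATG at 39, stop TGA at 51 → 15 nt; ATG at 60, stop TAA at 63 → 6 nt.
Frame -1: CAA GTA GTT TAC ATC CAG CGT CAT CTA TAA GCC ATA GCT ATT AGA TTA CCA GTA CAT ATG AAT AAA AGT TTT — no ATG→stop ORF.
Frame -2: AAG TAG TTT ACA TCC AGC GTC ATC TAT AAG CCA TAG CTA TTA GAT TAC CAG TAC ATA TGA ATA AAA GTT TTG — no ATG→stop ORF.
Frame -3: AGT AGT TTA CAT CCA GCG TCA TCT ATA AGC CAT AGC TAT TAG ATT ACC AGT ACA TAT GAA TAA AAG TTT — no ATG→stop ORF.
Longest: frame +3, positions 39–53, 15 nt = 5 codons = 4 aa. → 4 amino acids.

4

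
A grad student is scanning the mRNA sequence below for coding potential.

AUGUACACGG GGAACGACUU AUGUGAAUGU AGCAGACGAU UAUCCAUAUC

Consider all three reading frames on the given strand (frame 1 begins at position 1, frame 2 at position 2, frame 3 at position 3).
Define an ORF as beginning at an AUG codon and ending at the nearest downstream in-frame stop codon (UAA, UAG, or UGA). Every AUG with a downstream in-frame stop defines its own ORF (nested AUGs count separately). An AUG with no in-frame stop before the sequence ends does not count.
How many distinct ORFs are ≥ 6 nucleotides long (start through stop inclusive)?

2

Frame 1: AUG UAC ACG GGG AAC GAC UUA UGU GAA UGU AGC AGA CGA UUA UCC AUA — no AUG→stop ORF.
Frame 2: UGU ACA CGG GGA ACG ACU UAU GUG AAU GUA GCA GAC GAU UAU CCA UAU — no AUG→stop ORF.
Frame 3: GUA CAC GGG GAA CGA CUU AUG UGA AUG UAG CAG ACG AUU AUC CAU AUC — AUG at 21, stop UGA at 24 → 6 nt; AUG at 27, stop UAG at 30 → 6 nt.
ORFs ≥ 6 nucleotides: frame 3 21–26 (6 nucleotides), frame 3 27–32 (6 nucleotides). Count = 2.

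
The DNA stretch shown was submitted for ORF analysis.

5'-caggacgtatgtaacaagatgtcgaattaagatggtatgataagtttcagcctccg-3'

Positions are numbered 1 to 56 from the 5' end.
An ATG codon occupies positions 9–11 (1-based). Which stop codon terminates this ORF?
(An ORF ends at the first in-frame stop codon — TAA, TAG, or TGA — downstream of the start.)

TAA

Codons from position 9: ATG (9–11), TAA (12–14).
The first in-frame stop codon is TAA.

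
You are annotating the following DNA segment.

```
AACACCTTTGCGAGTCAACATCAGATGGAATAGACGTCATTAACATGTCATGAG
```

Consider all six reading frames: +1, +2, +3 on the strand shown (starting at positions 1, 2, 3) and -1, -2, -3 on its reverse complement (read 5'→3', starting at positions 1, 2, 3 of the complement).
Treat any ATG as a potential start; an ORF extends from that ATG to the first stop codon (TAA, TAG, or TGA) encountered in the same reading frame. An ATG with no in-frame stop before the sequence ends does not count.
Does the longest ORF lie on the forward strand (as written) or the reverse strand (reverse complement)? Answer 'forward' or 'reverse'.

Reverse complement (5'→3'): CTCATGACATGTTAATGACGTCTATTCCATCTGATGTTGACTCGCAAAGGTGTT
Frame +1: AAC ACC TTT GCG AGT CAA CAT CAG ATG GAA TAG ACG TCA TTA ACA TGT CAT GAG — ATG at 25, stop TAG at 31 → 9 nt.
Frame +2: ACA CCT TTG CGA GTC AAC ATC AGA TGG AAT AGA CGT CAT TAA CAT GTC ATG — no ATG→stop ORF.
Frame +3: CAC CTT TGC GAG TCA ACA TCA GAT GGA ATA GAC GTC ATT AAC ATG TCA TGA — ATG at 45, stop TGA at 51 → 9 nt.
Frame -1: CTC ATG ACA TGT TAA TGA CGT CTA TTC CAT CTG ATG TTG ACT CGC AAA GGT GTT — ATG at 4, stop TAA at 13 → 12 nt.
Frame -2: TCA TGA CAT GTT AAT GAC GTC TAT TCC ATC TGA TGT TGA CTC GCA AAG GTG — no ATG→stop ORF.
Frame -3: CAT GAC ATG TTA ATG ACG TCT ATT CCA TCT GAT GTT GAC TCG CAA AGG TGT — no ATG→stop ORF.
Forward-strand max 9 nt; reverse-strand max 12 nt. The reverse strand has the longer ORF.

reverse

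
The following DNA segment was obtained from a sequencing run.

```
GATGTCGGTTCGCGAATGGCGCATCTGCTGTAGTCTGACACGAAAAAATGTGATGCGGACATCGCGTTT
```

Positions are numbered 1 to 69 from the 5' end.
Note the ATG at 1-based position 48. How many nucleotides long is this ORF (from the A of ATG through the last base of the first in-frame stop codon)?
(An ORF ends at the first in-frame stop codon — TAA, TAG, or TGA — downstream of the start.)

6

Codons from position 48: ATG (48–50), TGA (51–53).
TGA is the first in-frame stop; ORF spans 48–53, 6 nucleotides.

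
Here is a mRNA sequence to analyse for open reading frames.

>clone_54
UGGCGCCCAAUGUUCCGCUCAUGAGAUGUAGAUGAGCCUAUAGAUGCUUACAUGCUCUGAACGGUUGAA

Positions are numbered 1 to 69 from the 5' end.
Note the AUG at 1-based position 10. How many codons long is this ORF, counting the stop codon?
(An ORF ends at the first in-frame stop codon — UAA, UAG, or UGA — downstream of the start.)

Codons from position 10: AUG (10–12), UUC (13–15), CGC (16–18), UCA (19–21), UGA (22–24).
UGA is the first in-frame stop; that's 5 codons including the stop.

5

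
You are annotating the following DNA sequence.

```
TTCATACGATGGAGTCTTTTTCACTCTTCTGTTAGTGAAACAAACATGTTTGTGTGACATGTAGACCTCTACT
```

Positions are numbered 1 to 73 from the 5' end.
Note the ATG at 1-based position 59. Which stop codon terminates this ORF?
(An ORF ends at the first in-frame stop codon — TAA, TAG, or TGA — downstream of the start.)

TAG

Codons from position 59: ATG (59–61), TAG (62–64).
The first in-frame stop codon is TAG.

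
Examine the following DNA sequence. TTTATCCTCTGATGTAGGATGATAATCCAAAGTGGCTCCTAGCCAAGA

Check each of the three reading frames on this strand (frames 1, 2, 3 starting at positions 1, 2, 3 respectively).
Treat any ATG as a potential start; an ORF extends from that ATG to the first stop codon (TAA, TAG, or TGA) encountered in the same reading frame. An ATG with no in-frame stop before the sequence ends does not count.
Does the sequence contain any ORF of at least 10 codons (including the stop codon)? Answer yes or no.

Frame 1: TTT ATC CTC TGA TGT AGG ATG ATA ATC CAA AGT GGC TCC TAG CCA AGA — ATG at 19, stop TAG at 40 → 24 nt.
Frame 2: TTA TCC TCT GAT GTA GGA TGA TAA TCC AAA GTG GCT CCT AGC CAA — no ATG→stop ORF.
Frame 3: TAT CCT CTG ATG TAG GAT GAT AAT CCA AAG TGG CTC CTA GCC AAG — ATG at 12, stop TAG at 15 → 6 nt.
Largest ORF found is 8 codons < 10, so no.

no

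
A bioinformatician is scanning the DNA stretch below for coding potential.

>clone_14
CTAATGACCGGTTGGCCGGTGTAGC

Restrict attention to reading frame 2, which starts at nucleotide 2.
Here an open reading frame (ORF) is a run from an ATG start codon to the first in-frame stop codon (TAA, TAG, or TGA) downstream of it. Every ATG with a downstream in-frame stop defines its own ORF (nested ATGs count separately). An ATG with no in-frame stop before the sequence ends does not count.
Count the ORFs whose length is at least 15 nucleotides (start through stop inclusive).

Frame 2: TAA TGA CCG GTT GGC CGG TGT AGC — no ATG→stop ORF.
No ORF reaches 15 nucleotides. Count = 0.

0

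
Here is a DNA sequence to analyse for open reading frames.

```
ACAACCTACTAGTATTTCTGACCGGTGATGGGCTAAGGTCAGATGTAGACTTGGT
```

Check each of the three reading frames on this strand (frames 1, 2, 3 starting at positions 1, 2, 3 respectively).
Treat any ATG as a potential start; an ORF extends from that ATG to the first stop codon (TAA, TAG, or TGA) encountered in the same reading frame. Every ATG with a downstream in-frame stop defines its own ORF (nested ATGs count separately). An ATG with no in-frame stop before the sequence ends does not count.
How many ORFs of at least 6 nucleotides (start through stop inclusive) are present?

2

Frame 1: ACA ACC TAC TAG TAT TTC TGA CCG GTG ATG GGC TAA GGT CAG ATG TAG ACT TGG — ATG at 28, stop TAA at 34 → 9 nt; ATG at 43, stop TAG at 46 → 6 nt.
Frame 2: CAA CCT ACT AGT ATT TCT GAC CGG TGA TGG GCT AAG GTC AGA TGT AGA CTT GGT — no ATG→stop ORF.
Frame 3: AAC CTA CTA GTA TTT CTG ACC GGT GAT GGG CTA AGG TCA GAT GTA GAC TTG — no ATG→stop ORF.
ORFs ≥ 6 nucleotides: frame 1 28–36 (9 nucleotides), frame 1 43–48 (6 nucleotides). Count = 2.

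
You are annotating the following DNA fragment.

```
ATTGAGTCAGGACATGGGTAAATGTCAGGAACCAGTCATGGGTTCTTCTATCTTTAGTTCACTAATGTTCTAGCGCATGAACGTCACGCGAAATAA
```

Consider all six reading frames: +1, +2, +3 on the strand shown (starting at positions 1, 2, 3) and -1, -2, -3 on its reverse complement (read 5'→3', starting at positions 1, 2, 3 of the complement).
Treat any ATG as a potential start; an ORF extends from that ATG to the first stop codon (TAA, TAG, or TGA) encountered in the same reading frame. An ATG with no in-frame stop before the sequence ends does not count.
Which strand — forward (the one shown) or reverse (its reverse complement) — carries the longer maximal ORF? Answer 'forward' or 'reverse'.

Reverse complement (5'→3'): TTATTTCGCGTGACGTTCATGCGCTAGAACATTAGTGAACTAAAGATAGAAGAACCCATGACTGGTTCCTGACATTTACCCATGTCCTGACTCAAT
Frame +1: ATT GAG TCA GGA CAT GGG TAA ATG TCA GGA ACC AGT CAT GGG TTC TTC TAT CTT TAG TTC ACT AAT GTT CTA GCG CAT GAA CGT CAC GCG AAA TAA — ATG at 22, stop TAG at 55 → 36 nt.
Frame +2: TTG AGT CAG GAC ATG GGT AAA TGT CAG GAA CCA GTC ATG GGT TCT TCT ATC TTT AGT TCA CTA ATG TTC TAG CGC ATG AAC GTC ACG CGA AAT — ATG at 14, stop TAG at 71 → 60 nt; ATG at 38, stop TAG at 71 → 36 nt; ATG at 65, stop TAG at 71 → 9 nt.
Frame +3: TGA GTC AGG ACA TGG GTA AAT GTC AGG AAC CAG TCA TGG GTT CTT CTA TCT TTA GTT CAC TAA TGT TCT AGC GCA TGA ACG TCA CGC GAA ATA — no ATG→stop ORF.
Frame -1: TTA TTT CGC GTG ACG TTC ATG CGC TAG AAC ATT AGT GAA CTA AAG ATA GAA GAA CCC ATG ACT GGT TCC TGA CAT TTA CCC ATG TCC TGA CTC AAT — ATG at 19, stop TAG at 25 → 9 nt; ATG at 58, stop TGA at 70 → 15 nt; ATG at 82, stop TGA at 88 → 9 nt.
Frame -2: TAT TTC GCG TGA CGT TCA TGC GCT AGA ACA TTA GTG AAC TAA AGA TAG AAG AAC CCA TGA CTG GTT CCT GAC ATT TAC CCA TGT CCT GAC TCA — no ATG→stop ORF.
Frame -3: ATT TCG CGT GAC GTT CAT GCG CTA GAA CAT TAG TGA ACT AAA GAT AGA AGA ACC CAT GAC TGG TTC CTG ACA TTT ACC CAT GTC CTG ACT CAA — no ATG→stop ORF.
Forward-strand max 60 nt; reverse-strand max 15 nt. The forward strand has the longer ORF.

forward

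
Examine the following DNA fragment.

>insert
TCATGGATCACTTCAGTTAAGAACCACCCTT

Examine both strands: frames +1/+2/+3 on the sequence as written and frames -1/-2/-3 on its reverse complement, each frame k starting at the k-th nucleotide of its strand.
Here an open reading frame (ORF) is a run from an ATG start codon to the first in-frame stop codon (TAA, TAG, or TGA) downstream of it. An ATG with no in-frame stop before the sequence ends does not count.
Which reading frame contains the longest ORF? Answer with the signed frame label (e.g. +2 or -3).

Reverse complement (5'→3'): AAGGGTGGTTCTTAACTGAAGTGATCCATGA
Frame +1: TCA TGG ATC ACT TCA GTT AAG AAC CAC CCT — no ATG→stop ORF.
Frame +2: CAT GGA TCA CTT CAG TTA AGA ACC ACC CTT — no ATG→stop ORF.
Frame +3: ATG GAT CAC TTC AGT TAA GAA CCA CCC — ATG at 3, stop TAA at 18 → 18 nt.
Frame -1: AAG GGT GGT TCT TAA CTG AAG TGA TCC ATG — no ATG→stop ORF.
Frame -2: AGG GTG GTT CTT AAC TGA AGT GAT CCA TGA — no ATG→stop ORF.
Frame -3: GGG TGG TTC TTA ACT GAA GTG ATC CAT — no ATG→stop ORF.
Longest ORF is 18 nt in frame +3 (positions 3–20).

+3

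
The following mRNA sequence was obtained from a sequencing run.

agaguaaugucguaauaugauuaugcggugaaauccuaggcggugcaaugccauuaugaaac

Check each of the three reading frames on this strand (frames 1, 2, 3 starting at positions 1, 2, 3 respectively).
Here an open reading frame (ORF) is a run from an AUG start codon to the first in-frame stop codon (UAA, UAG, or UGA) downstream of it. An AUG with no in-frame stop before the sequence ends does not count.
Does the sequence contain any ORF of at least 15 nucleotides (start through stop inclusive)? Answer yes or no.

Frame 1: AGA GUA AUG UCG UAA UAU GAU UAU GCG GUG AAA UCC UAG GCG GUG CAA UGC CAU UAU GAA — AUG at 7, stop UAA at 13 → 9 nt.
Frame 2: GAG UAA UGU CGU AAU AUG AUU AUG CGG UGA AAU CCU AGG CGG UGC AAU GCC AUU AUG AAA — AUG at 17, stop UGA at 29 → 15 nt; AUG at 23, stop UGA at 29 → 9 nt.
Frame 3: AGU AAU GUC GUA AUA UGA UUA UGC GGU GAA AUC CUA GGC GGU GCA AUG CCA UUA UGA AAC — AUG at 48, stop UGA at 57 → 12 nt.
Frame 2 has an ORF of 15 nucleotides (positions 17–31) ≥ 15, so yes.

yes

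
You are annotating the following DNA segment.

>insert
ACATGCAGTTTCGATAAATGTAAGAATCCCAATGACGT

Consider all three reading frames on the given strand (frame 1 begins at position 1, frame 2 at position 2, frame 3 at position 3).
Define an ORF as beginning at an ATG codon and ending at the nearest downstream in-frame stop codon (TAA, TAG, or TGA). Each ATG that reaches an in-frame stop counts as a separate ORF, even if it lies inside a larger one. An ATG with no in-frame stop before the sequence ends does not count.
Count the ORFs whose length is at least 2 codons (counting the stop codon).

2

Frame 1: ACA TGC AGT TTC GAT AAA TGT AAG AAT CCC AAT GAC — no ATG→stop ORF.
Frame 2: CAT GCA GTT TCG ATA AAT GTA AGA ATC CCA ATG ACG — no ATG→stop ORF.
Frame 3: ATG CAG TTT CGA TAA ATG TAA GAA TCC CAA TGA CGT — ATG at 3, stop TAA at 15 → 15 nt; ATG at 18, stop TAA at 21 → 6 nt.
ORFs ≥ 2 codons: frame 3 3–17 (5 codons), frame 3 18–23 (2 codons). Count = 2.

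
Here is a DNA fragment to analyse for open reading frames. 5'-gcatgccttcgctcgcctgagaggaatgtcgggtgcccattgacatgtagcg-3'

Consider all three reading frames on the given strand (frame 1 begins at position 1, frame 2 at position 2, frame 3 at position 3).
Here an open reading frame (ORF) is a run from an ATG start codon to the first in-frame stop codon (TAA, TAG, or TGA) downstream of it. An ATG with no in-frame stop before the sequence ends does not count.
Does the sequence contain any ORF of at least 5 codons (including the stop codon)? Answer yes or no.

yes

Frame 1: GCA TGC CTT CGC TCG CCT GAG AGG AAT GTC GGG TGC CCA TTG ACA TGT AGC — no ATG→stop ORF.
Frame 2: CAT GCC TTC GCT CGC CTG AGA GGA ATG TCG GGT GCC CAT TGA CAT GTA GCG — ATG at 26, stop TGA at 41 → 18 nt.
Frame 3: ATG CCT TCG CTC GCC TGA GAG GAA TGT CGG GTG CCC ATT GAC ATG TAG — ATG at 3, stop TGA at 18 → 18 nt; ATG at 45, stop TAG at 48 → 6 nt.
Frame 2 has an ORF of 6 codons (positions 26–43) ≥ 5, so yes.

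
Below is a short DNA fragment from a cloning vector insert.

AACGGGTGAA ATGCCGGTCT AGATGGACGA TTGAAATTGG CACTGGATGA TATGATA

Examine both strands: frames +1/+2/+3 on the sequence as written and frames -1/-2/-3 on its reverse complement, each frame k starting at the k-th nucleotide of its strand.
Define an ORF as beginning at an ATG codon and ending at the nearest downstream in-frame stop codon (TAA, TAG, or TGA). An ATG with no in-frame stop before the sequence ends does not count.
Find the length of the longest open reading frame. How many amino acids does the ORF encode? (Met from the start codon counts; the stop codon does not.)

Reverse complement (5'→3'): TATCATATCATCCAGTGCCAATTTCAATCGTCCATCTAGACCGGCATTTCACCCGTT
Frame +1: AAC GGG TGA AAT GCC GGT CTA GAT GGA CGA TTG AAA TTG GCA CTG GAT GAT ATG ATA — no ATG→stop ORF.
Frame +2: ACG GGT GAA ATG CCG GTC TAG ATG GAC GAT TGA AAT TGG CAC TGG ATG ATA TGA — ATG at 11, stop TAG at 20 → 12 nt; ATG at 23, stop TGA at 32 → 12 nt; ATG at 47, stop TGA at 53 → 9 nt.
Frame +3: CGG GTG AAA TGC CGG TCT AGA TGG ACG ATT GAA ATT GGC ACT GGA TGA TAT GAT — no ATG→stop ORF.
Frame -1: TAT CAT ATC ATC CAG TGC CAA TTT CAA TCG TCC ATC TAG ACC GGC ATT TCA CCC GTT — no ATG→stop ORF.
Frame -2: ATC ATA TCA TCC AGT GCC AAT TTC AAT CGT CCA TCT AGA CCG GCA TTT CAC CCG — no ATG→stop ORF.
Frame -3: TCA TAT CAT CCA GTG CCA ATT TCA ATC GTC CAT CTA GAC CGG CAT TTC ACC CGT — no ATG→stop ORF.
Longest: frame +2, positions 11–22, 12 nt = 4 codons = 3 aa. → 3 amino acids.

3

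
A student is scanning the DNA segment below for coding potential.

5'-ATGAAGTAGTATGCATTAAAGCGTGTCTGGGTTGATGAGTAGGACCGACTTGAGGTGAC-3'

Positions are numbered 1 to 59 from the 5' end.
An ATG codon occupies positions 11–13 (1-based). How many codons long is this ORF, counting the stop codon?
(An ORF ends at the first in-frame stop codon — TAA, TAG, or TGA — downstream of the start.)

3

Codons from position 11: ATG (11–13), CAT (14–16), TAA (17–19).
TAA is the first in-frame stop; that's 3 codons including the stop.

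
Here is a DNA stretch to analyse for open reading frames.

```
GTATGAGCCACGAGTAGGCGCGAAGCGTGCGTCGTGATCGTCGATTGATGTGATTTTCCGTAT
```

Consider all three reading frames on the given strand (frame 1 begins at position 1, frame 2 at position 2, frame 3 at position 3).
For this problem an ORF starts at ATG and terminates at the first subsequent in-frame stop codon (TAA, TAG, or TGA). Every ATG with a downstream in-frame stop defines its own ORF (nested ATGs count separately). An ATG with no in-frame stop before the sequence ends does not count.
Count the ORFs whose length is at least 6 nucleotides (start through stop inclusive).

2

Frame 1: GTA TGA GCC ACG AGT AGG CGC GAA GCG TGC GTC GTG ATC GTC GAT TGA TGT GAT TTT CCG TAT — no ATG→stop ORF.
Frame 2: TAT GAG CCA CGA GTA GGC GCG AAG CGT GCG TCG TGA TCG TCG ATT GAT GTG ATT TTC CGT — no ATG→stop ORF.
Frame 3: ATG AGC CAC GAG TAG GCG CGA AGC GTG CGT CGT GAT CGT CGA TTG ATG TGA TTT TCC GTA — ATG at 3, stop TAG at 15 → 15 nt; ATG at 48, stop TGA at 51 → 6 nt.
ORFs ≥ 6 nucleotides: frame 3 3–17 (15 nucleotides), frame 3 48–53 (6 nucleotides). Count = 2.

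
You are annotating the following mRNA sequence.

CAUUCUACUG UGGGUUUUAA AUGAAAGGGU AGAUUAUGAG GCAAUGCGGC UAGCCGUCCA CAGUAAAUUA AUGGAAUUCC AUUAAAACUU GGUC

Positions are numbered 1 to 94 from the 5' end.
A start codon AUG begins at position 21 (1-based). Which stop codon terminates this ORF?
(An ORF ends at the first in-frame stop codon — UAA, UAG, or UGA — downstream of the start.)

Codons from position 21: AUG (21–23), AAA (24–26), GGG (27–29), UAG (30–32).
The first in-frame stop codon is UAG.

UAG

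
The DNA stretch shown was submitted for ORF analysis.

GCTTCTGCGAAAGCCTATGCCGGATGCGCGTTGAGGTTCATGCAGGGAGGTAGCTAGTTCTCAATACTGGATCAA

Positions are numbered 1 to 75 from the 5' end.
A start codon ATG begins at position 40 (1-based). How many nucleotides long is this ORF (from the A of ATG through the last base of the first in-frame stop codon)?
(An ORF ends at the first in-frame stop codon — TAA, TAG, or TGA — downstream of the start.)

18

Codons from position 40: ATG (40–42), CAG (43–45), GGA (46–48), GGT (49–51), AGC (52–54), TAG (55–57).
TAG is the first in-frame stop; ORF spans 40–57, 18 nucleotides.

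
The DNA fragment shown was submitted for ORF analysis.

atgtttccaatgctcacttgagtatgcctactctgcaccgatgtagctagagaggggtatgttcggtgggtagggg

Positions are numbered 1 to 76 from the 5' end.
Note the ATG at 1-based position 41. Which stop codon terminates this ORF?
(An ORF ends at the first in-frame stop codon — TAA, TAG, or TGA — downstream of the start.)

Codons from position 41: ATG (41–43), TAG (44–46).
The first in-frame stop codon is TAG.

TAG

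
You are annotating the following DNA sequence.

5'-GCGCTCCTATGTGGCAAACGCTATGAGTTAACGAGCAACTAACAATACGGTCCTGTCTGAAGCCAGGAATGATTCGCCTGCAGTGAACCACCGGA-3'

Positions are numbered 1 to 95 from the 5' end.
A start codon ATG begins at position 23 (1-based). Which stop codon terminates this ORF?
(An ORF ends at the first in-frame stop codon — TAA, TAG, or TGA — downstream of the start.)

Codons from position 23: ATG (23–25), AGT (26–28), TAA (29–31).
The first in-frame stop codon is TAA.

TAA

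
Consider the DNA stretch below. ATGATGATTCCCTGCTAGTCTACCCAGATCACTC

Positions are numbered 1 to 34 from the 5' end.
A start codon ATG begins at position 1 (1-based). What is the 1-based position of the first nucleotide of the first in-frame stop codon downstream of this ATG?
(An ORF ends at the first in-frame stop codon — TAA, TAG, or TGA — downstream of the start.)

Codons from position 1: ATG (1–3), ATG (4–6), ATT (7–9), CCC (10–12), TGC (13–15), TAG (16–18).
TAG is a stop codon; it begins at position 16.

16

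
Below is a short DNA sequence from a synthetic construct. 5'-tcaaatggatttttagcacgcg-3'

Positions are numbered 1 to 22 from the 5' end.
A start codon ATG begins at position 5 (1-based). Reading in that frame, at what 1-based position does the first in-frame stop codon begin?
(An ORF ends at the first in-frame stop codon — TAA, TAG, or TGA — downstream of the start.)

14

Codons from position 5: ATG (5–7), GAT (8–10), TTT (11–13), TAG (14–16).
TAG is a stop codon; it begins at position 14.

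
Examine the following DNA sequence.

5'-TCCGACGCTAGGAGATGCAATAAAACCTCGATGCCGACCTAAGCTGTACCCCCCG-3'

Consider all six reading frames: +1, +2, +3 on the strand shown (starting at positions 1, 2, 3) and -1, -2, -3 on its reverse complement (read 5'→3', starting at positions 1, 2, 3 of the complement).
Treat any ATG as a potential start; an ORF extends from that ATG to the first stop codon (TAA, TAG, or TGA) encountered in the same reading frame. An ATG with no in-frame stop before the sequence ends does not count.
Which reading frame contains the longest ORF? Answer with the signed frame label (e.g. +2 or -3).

Reverse complement (5'→3'): CGGGGGGTACAGCTTAGGTCGGCATCGAGGTTTTATTGCATCTCCTAGCGTCGGA
Frame +1: TCC GAC GCT AGG AGA TGC AAT AAA ACC TCG ATG CCG ACC TAA GCT GTA CCC CCC — ATG at 31, stop TAA at 40 → 12 nt.
Frame +2: CCG ACG CTA GGA GAT GCA ATA AAA CCT CGA TGC CGA CCT AAG CTG TAC CCC CCG — no ATG→stop ORF.
Frame +3: CGA CGC TAG GAG ATG CAA TAA AAC CTC GAT GCC GAC CTA AGC TGT ACC CCC — ATG at 15, stop TAA at 21 → 9 nt.
Frame -1: CGG GGG GTA CAG CTT AGG TCG GCA TCG AGG TTT TAT TGC ATC TCC TAG CGT CGG — no ATG→stop ORF.
Frame -2: GGG GGG TAC AGC TTA GGT CGG CAT CGA GGT TTT ATT GCA TCT CCT AGC GTC GGA — no ATG→stop ORF.
Frame -3: GGG GGT ACA GCT TAG GTC GGC ATC GAG GTT TTA TTG CAT CTC CTA GCG TCG — no ATG→stop ORF.
Longest ORF is 12 nt in frame +1 (positions 31–42).

+1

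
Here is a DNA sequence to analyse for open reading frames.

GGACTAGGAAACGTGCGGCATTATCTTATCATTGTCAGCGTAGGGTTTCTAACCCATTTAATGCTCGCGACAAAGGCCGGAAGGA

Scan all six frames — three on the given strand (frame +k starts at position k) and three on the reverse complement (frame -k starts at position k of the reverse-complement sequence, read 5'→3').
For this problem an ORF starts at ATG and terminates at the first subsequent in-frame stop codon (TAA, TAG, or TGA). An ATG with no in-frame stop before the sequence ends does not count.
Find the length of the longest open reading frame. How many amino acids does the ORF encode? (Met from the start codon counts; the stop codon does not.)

5

Reverse complement (5'→3'): TCCTTCCGGCCTTTGTCGCGAGCATTAAATGGGTTAGAAACCCTACGCTGACAATGATAAGATAATGCCGCACGTTTCCTAGTCC
Frame +1: GGA CTA GGA AAC GTG CGG CAT TAT CTT ATC ATT GTC AGC GTA GGG TTT CTA ACC CAT TTA ATG CTC GCG ACA AAG GCC GGA AGG — no ATG→stop ORF.
Frame +2: GAC TAG GAA ACG TGC GGC ATT ATC TTA TCA TTG TCA GCG TAG GGT TTC TAA CCC ATT TAA TGC TCG CGA CAA AGG CCG GAA GGA — no ATG→stop ORF.
Frame +3: ACT AGG AAA CGT GCG GCA TTA TCT TAT CAT TGT CAG CGT AGG GTT TCT AAC CCA TTT AAT GCT CGC GAC AAA GGC CGG AAG — no ATG→stop ORF.
Frame -1: TCC TTC CGG CCT TTG TCG CGA GCA TTA AAT GGG TTA GAA ACC CTA CGC TGA CAA TGA TAA GAT AAT GCC GCA CGT TTC CTA GTC — no ATG→stop ORF.
Frame -2: CCT TCC GGC CTT TGT CGC GAG CAT TAA ATG GGT TAG AAA CCC TAC GCT GAC AAT GAT AAG ATA ATG CCG CAC GTT TCC TAG TCC — ATG at 29, stop TAG at 35 → 9 nt; ATG at 65, stop TAG at 80 → 18 nt.
Frame -3: CTT CCG GCC TTT GTC GCG AGC ATT AAA TGG GTT AGA AAC CCT ACG CTG ACA ATG ATA AGA TAA TGC CGC ACG TTT CCT AGT — ATG at 54, stop TAA at 63 → 12 nt.
Longest: frame -2, positions 65–82, 18 nt = 6 codons = 5 aa. → 5 amino acids.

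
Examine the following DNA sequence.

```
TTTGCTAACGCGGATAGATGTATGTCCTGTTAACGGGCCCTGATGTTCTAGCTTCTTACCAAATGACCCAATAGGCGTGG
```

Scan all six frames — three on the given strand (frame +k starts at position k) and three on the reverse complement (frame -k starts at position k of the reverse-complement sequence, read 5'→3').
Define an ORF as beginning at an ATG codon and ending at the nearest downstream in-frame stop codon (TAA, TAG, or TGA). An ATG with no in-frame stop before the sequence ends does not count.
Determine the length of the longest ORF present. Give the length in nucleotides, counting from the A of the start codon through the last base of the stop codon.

57

Reverse complement (5'→3'): CCACGCCTATTGGGTCATTTGGTAAGAAGCTAGAACATCAGGGCCCGTTAACAGGACATACATCTATCCGCGTTAGCAAA
Frame +1: TTT GCT AAC GCG GAT AGA TGT ATG TCC TGT TAA CGG GCC CTG ATG TTC TAG CTT CTT ACC AAA TGA CCC AAT AGG CGT — ATG at 22, stop TAA at 31 → 12 nt; ATG at 43, stop TAG at 49 → 9 nt.
Frame +2: TTG CTA ACG CGG ATA GAT GTA TGT CCT GTT AAC GGG CCC TGA TGT TCT AGC TTC TTA CCA AAT GAC CCA ATA GGC GTG — no ATG→stop ORF.
Frame +3: TGC TAA CGC GGA TAG ATG TAT GTC CTG TTA ACG GGC CCT GAT GTT CTA GCT TCT TAC CAA ATG ACC CAA TAG GCG TGG — ATG at 18, stop TAG at 72 → 57 nt; ATG at 63, stop TAG at 72 → 12 nt.
Frame -1: CCA CGC CTA TTG GGT CAT TTG GTA AGA AGC TAG AAC ATC AGG GCC CGT TAA CAG GAC ATA CAT CTA TCC GCG TTA GCA — no ATG→stop ORF.
Frame -2: CAC GCC TAT TGG GTC ATT TGG TAA GAA GCT AGA ACA TCA GGG CCC GTT AAC AGG ACA TAC ATC TAT CCG CGT TAG CAA — no ATG→stop ORF.
Frame -3: ACG CCT ATT GGG TCA TTT GGT AAG AAG CTA GAA CAT CAG GGC CCG TTA ACA GGA CAT ACA TCT ATC CGC GTT AGC AAA — no ATG→stop ORF.
Longest: frame +3, positions 18–74, 57 nt = 19 codons = 18 aa. → 57 nucleotides.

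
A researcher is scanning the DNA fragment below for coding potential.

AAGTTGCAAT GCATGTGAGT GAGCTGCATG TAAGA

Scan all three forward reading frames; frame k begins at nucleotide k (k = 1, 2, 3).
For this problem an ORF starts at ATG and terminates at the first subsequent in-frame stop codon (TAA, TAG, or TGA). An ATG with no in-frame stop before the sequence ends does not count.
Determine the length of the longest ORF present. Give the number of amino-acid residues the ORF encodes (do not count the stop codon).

Frame 1: AAG TTG CAA TGC ATG TGA GTG AGC TGC ATG TAA — ATG at 13, stop TGA at 16 → 6 nt; ATG at 28, stop TAA at 31 → 6 nt.
Frame 2: AGT TGC AAT GCA TGT GAG TGA GCT GCA TGT AAG — no ATG→stop ORF.
Frame 3: GTT GCA ATG CAT GTG AGT GAG CTG CAT GTA AGA — no ATG→stop ORF.
Longest: frame 1, positions 13–18, 6 nt = 2 codons = 1 aa. → 1 amino acids.

1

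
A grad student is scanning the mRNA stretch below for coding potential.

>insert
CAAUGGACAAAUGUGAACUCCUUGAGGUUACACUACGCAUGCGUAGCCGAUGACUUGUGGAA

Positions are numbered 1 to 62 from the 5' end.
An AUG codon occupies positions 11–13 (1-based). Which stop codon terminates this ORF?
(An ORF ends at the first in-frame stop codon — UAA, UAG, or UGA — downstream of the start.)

UGA

Codons from position 11: AUG (11–13), UGA (14–16).
The first in-frame stop codon is UGA.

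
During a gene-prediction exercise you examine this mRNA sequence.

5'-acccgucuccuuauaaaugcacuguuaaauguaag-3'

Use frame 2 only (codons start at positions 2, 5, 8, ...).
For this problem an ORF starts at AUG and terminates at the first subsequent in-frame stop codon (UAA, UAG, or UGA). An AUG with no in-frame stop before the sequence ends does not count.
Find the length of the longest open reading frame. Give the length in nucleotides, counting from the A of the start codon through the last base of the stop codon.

Frame 2: CCC GUC UCC UUA UAA AUG CAC UGU UAA AUG UAA — AUG at 17, stop UAA at 26 → 12 nt; AUG at 29, stop UAA at 32 → 6 nt.
Longest: frame 2, positions 17–28, 12 nt = 4 codons = 3 aa. → 12 nucleotides.

12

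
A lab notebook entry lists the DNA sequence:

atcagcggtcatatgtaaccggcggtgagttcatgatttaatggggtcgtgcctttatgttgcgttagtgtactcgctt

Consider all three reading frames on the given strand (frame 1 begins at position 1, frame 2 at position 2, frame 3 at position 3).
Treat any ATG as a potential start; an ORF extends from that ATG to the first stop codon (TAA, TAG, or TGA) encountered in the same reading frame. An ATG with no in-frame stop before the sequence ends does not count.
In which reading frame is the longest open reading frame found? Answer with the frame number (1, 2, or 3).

Frame 1: ATC AGC GGT CAT ATG TAA CCG GCG GTG AGT TCA TGA TTT AAT GGG GTC GTG CCT TTA TGT TGC GTT AGT GTA CTC GCT — ATG at 13, stop TAA at 16 → 6 nt.
Frame 2: TCA GCG GTC ATA TGT AAC CGG CGG TGA GTT CAT GAT TTA ATG GGG TCG TGC CTT TAT GTT GCG TTA GTG TAC TCG CTT — no ATG→stop ORF.
Frame 3: CAG CGG TCA TAT GTA ACC GGC GGT GAG TTC ATG ATT TAA TGG GGT CGT GCC TTT ATG TTG CGT TAG TGT ACT CGC — ATG at 33, stop TAA at 39 → 9 nt; ATG at 57, stop TAG at 66 → 12 nt.
Longest ORF is 12 nt in frame 3 (positions 57–68).

3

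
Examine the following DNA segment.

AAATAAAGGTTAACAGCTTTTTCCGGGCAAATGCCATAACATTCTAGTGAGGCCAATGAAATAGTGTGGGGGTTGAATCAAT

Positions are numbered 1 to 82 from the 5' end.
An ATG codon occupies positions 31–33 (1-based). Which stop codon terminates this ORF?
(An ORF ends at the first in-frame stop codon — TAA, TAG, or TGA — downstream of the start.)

Codons from position 31: ATG (31–33), CCA (34–36), TAA (37–39).
The first in-frame stop codon is TAA.

TAA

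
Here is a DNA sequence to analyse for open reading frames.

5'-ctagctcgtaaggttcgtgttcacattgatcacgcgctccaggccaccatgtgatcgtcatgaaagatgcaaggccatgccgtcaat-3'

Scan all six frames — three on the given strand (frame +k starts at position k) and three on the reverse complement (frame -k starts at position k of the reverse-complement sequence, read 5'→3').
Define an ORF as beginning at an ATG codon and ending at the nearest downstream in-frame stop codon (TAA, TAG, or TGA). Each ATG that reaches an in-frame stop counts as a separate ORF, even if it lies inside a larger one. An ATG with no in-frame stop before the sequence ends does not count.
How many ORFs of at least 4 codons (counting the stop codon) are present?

2

Reverse complement (5'→3'): ATTGACGGCATGGCCTTGCATCTTTCATGACGATCACATGGTGGCCTGGAGCGCGTGATCAATGTGAACACGAACCTTACGAGCTAG
Frame +1: CTA GCT CGT AAG GTT CGT GTT CAC ATT GAT CAC GCG CTC CAG GCC ACC ATG TGA TCG TCA TGA AAG ATG CAA GGC CAT GCC GTC AAT — ATG at 49, stop TGA at 52 → 6 nt.
Frame +2: TAG CTC GTA AGG TTC GTG TTC ACA TTG ATC ACG CGC TCC AGG CCA CCA TGT GAT CGT CAT GAA AGA TGC AAG GCC ATG CCG TCA — no ATG→stop ORF.
Frame +3: AGC TCG TAA GGT TCG TGT TCA CAT TGA TCA CGC GCT CCA GGC CAC CAT GTG ATC GTC ATG AAA GAT GCA AGG CCA TGC CGT CAA — no ATG→stop ORF.
Frame -1: ATT GAC GGC ATG GCC TTG CAT CTT TCA TGA CGA TCA CAT GGT GGC CTG GAG CGC GTG ATC AAT GTG AAC ACG AAC CTT ACG AGC TAG — ATG at 10, stop TGA at 28 → 21 nt.
Frame -2: TTG ACG GCA TGG CCT TGC ATC TTT CAT GAC GAT CAC ATG GTG GCC TGG AGC GCG TGA TCA ATG TGA ACA CGA ACC TTA CGA GCT — ATG at 38, stop TGA at 56 → 21 nt; ATG at 62, stop TGA at 65 → 6 nt.
Frame -3: TGA CGG CAT GGC CTT GCA TCT TTC ATG ACG ATC ACA TGG TGG CCT GGA GCG CGT GAT CAA TGT GAA CAC GAA CCT TAC GAG CTA — no ATG→stop ORF.
ORFs ≥ 4 codons: frame -1 10–30 (7 codons), frame -2 38–58 (7 codons). Count = 2.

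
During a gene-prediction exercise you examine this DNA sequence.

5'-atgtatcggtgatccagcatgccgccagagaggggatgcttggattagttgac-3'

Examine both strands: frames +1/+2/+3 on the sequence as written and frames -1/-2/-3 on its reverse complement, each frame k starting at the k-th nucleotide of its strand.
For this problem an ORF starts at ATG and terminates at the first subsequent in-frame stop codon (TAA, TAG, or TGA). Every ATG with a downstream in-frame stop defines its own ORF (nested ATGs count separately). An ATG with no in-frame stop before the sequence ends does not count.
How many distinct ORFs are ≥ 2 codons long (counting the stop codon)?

2

Reverse complement (5'→3'): GTCAACTAATCCAAGCATCCCCTCTCTGGCGGCATGCTGGATCACCGATACAT
Frame +1: ATG TAT CGG TGA TCC AGC ATG CCG CCA GAG AGG GGA TGC TTG GAT TAG TTG — ATG at 1, stop TGA at 10 → 12 nt; ATG at 19, stop TAG at 46 → 30 nt.
Frame +2: TGT ATC GGT GAT CCA GCA TGC CGC CAG AGA GGG GAT GCT TGG ATT AGT TGA — no ATG→stop ORF.
Frame +3: GTA TCG GTG ATC CAG CAT GCC GCC AGA GAG GGG ATG CTT GGA TTA GTT GAC — no ATG→stop ORF.
Frame -1: GTC AAC TAA TCC AAG CAT CCC CTC TCT GGC GGC ATG CTG GAT CAC CGA TAC — no ATG→stop ORF.
Frame -2: TCA ACT AAT CCA AGC ATC CCC TCT CTG GCG GCA TGC TGG ATC ACC GAT ACA — no ATG→stop ORF.
Frame -3: CAA CTA ATC CAA GCA TCC CCT CTC TGG CGG CAT GCT GGA TCA CCG ATA CAT — no ATG→stop ORF.
ORFs ≥ 2 codons: frame +1 1–12 (4 codons), frame +1 19–48 (10 codons). Count = 2.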